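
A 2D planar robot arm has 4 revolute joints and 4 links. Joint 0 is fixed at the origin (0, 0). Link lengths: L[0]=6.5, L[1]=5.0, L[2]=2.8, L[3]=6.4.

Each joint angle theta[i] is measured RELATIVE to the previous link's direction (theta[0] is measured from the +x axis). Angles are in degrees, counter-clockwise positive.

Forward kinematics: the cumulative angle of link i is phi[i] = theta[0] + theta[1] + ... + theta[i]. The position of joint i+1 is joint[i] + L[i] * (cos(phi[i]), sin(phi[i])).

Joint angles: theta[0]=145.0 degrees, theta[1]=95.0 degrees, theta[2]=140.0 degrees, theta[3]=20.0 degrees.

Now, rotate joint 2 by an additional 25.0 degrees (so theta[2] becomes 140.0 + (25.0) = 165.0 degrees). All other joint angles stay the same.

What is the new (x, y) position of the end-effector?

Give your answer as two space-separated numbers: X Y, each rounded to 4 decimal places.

Answer: -3.1398 7.1784

Derivation:
joint[0] = (0.0000, 0.0000)  (base)
link 0: phi[0] = 145 = 145 deg
  cos(145 deg) = -0.8192, sin(145 deg) = 0.5736
  joint[1] = (0.0000, 0.0000) + 6.5 * (-0.8192, 0.5736) = (0.0000 + -5.3245, 0.0000 + 3.7282) = (-5.3245, 3.7282)
link 1: phi[1] = 145 + 95 = 240 deg
  cos(240 deg) = -0.5000, sin(240 deg) = -0.8660
  joint[2] = (-5.3245, 3.7282) + 5 * (-0.5000, -0.8660) = (-5.3245 + -2.5000, 3.7282 + -4.3301) = (-7.8245, -0.6019)
link 2: phi[2] = 145 + 95 + 165 = 405 deg
  cos(405 deg) = 0.7071, sin(405 deg) = 0.7071
  joint[3] = (-7.8245, -0.6019) + 2.8 * (0.7071, 0.7071) = (-7.8245 + 1.9799, -0.6019 + 1.9799) = (-5.8446, 1.3780)
link 3: phi[3] = 145 + 95 + 165 + 20 = 425 deg
  cos(425 deg) = 0.4226, sin(425 deg) = 0.9063
  joint[4] = (-5.8446, 1.3780) + 6.4 * (0.4226, 0.9063) = (-5.8446 + 2.7048, 1.3780 + 5.8004) = (-3.1398, 7.1784)
End effector: (-3.1398, 7.1784)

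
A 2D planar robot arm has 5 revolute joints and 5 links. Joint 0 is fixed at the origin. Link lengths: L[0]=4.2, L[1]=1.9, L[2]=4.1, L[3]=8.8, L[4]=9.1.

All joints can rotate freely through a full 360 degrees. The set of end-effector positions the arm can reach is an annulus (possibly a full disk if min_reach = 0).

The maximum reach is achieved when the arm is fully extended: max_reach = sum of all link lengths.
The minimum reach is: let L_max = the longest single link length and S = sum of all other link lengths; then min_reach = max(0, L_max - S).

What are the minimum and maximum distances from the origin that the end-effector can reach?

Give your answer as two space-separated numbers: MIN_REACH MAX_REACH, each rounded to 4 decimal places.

Link lengths: [4.2, 1.9, 4.1, 8.8, 9.1]
max_reach = 4.2 + 1.9 + 4.1 + 8.8 + 9.1 = 28.1
L_max = max([4.2, 1.9, 4.1, 8.8, 9.1]) = 9.1
S (sum of others) = 28.1 - 9.1 = 19
min_reach = max(0, 9.1 - 19) = max(0, -9.9) = 0

Answer: 0.0000 28.1000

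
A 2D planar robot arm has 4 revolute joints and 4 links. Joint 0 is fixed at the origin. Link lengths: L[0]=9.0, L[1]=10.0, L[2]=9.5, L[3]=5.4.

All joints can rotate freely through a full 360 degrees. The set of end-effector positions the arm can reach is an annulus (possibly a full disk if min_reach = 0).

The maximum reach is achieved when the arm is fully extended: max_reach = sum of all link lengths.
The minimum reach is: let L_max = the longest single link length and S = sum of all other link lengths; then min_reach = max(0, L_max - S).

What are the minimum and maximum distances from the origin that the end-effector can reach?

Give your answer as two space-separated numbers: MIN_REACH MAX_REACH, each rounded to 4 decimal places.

Answer: 0.0000 33.9000

Derivation:
Link lengths: [9.0, 10.0, 9.5, 5.4]
max_reach = 9 + 10 + 9.5 + 5.4 = 33.9
L_max = max([9.0, 10.0, 9.5, 5.4]) = 10
S (sum of others) = 33.9 - 10 = 23.9
min_reach = max(0, 10 - 23.9) = max(0, -13.9) = 0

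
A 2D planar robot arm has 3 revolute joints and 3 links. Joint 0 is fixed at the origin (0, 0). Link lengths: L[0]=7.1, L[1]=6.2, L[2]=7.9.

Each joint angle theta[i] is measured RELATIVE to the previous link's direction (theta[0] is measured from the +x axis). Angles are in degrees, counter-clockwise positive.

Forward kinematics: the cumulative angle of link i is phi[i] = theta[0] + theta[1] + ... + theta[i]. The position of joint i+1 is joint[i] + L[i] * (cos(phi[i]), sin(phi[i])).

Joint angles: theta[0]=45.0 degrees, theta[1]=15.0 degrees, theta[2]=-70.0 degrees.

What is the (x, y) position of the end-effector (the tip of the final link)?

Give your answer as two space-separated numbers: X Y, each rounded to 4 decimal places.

joint[0] = (0.0000, 0.0000)  (base)
link 0: phi[0] = 45 = 45 deg
  cos(45 deg) = 0.7071, sin(45 deg) = 0.7071
  joint[1] = (0.0000, 0.0000) + 7.1 * (0.7071, 0.7071) = (0.0000 + 5.0205, 0.0000 + 5.0205) = (5.0205, 5.0205)
link 1: phi[1] = 45 + 15 = 60 deg
  cos(60 deg) = 0.5000, sin(60 deg) = 0.8660
  joint[2] = (5.0205, 5.0205) + 6.2 * (0.5000, 0.8660) = (5.0205 + 3.1000, 5.0205 + 5.3694) = (8.1205, 10.3898)
link 2: phi[2] = 45 + 15 + -70 = -10 deg
  cos(-10 deg) = 0.9848, sin(-10 deg) = -0.1736
  joint[3] = (8.1205, 10.3898) + 7.9 * (0.9848, -0.1736) = (8.1205 + 7.7800, 10.3898 + -1.3718) = (15.9004, 9.0180)
End effector: (15.9004, 9.0180)

Answer: 15.9004 9.0180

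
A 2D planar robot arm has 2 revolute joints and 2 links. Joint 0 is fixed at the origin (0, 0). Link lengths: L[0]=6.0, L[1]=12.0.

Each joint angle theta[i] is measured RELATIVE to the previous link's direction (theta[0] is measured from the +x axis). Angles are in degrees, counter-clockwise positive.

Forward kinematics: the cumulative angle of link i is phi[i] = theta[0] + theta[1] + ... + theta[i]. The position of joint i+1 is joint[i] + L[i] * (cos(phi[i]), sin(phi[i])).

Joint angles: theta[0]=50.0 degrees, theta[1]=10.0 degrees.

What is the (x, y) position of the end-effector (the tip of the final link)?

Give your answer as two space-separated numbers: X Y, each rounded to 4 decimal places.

joint[0] = (0.0000, 0.0000)  (base)
link 0: phi[0] = 50 = 50 deg
  cos(50 deg) = 0.6428, sin(50 deg) = 0.7660
  joint[1] = (0.0000, 0.0000) + 6 * (0.6428, 0.7660) = (0.0000 + 3.8567, 0.0000 + 4.5963) = (3.8567, 4.5963)
link 1: phi[1] = 50 + 10 = 60 deg
  cos(60 deg) = 0.5000, sin(60 deg) = 0.8660
  joint[2] = (3.8567, 4.5963) + 12 * (0.5000, 0.8660) = (3.8567 + 6.0000, 4.5963 + 10.3923) = (9.8567, 14.9886)
End effector: (9.8567, 14.9886)

Answer: 9.8567 14.9886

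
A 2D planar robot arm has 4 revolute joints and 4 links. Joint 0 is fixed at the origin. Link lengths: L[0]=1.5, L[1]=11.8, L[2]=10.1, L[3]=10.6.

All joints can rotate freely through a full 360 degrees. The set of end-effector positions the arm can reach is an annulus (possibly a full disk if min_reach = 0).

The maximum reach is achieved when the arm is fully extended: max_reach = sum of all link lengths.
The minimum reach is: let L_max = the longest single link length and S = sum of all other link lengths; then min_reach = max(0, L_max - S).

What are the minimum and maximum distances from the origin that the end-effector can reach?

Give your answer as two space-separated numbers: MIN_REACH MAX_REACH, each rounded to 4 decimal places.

Link lengths: [1.5, 11.8, 10.1, 10.6]
max_reach = 1.5 + 11.8 + 10.1 + 10.6 = 34
L_max = max([1.5, 11.8, 10.1, 10.6]) = 11.8
S (sum of others) = 34 - 11.8 = 22.2
min_reach = max(0, 11.8 - 22.2) = max(0, -10.4) = 0

Answer: 0.0000 34.0000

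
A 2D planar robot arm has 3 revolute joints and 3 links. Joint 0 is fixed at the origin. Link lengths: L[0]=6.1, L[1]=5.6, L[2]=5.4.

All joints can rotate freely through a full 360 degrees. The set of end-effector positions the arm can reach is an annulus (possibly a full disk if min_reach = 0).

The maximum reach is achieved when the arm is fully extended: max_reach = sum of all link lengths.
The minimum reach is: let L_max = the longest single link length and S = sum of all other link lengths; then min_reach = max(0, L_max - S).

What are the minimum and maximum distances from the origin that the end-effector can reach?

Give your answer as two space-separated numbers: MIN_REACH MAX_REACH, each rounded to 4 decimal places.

Link lengths: [6.1, 5.6, 5.4]
max_reach = 6.1 + 5.6 + 5.4 = 17.1
L_max = max([6.1, 5.6, 5.4]) = 6.1
S (sum of others) = 17.1 - 6.1 = 11
min_reach = max(0, 6.1 - 11) = max(0, -4.9) = 0

Answer: 0.0000 17.1000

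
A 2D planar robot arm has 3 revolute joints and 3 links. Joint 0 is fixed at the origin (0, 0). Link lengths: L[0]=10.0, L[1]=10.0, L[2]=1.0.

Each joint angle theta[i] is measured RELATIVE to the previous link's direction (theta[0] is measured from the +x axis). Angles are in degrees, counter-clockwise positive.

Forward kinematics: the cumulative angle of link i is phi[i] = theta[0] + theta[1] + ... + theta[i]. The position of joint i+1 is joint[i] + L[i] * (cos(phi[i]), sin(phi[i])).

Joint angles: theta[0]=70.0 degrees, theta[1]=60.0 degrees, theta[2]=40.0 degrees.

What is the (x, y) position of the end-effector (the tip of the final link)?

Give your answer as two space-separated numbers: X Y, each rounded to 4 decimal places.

Answer: -3.9925 17.2310

Derivation:
joint[0] = (0.0000, 0.0000)  (base)
link 0: phi[0] = 70 = 70 deg
  cos(70 deg) = 0.3420, sin(70 deg) = 0.9397
  joint[1] = (0.0000, 0.0000) + 10 * (0.3420, 0.9397) = (0.0000 + 3.4202, 0.0000 + 9.3969) = (3.4202, 9.3969)
link 1: phi[1] = 70 + 60 = 130 deg
  cos(130 deg) = -0.6428, sin(130 deg) = 0.7660
  joint[2] = (3.4202, 9.3969) + 10 * (-0.6428, 0.7660) = (3.4202 + -6.4279, 9.3969 + 7.6604) = (-3.0077, 17.0574)
link 2: phi[2] = 70 + 60 + 40 = 170 deg
  cos(170 deg) = -0.9848, sin(170 deg) = 0.1736
  joint[3] = (-3.0077, 17.0574) + 1 * (-0.9848, 0.1736) = (-3.0077 + -0.9848, 17.0574 + 0.1736) = (-3.9925, 17.2310)
End effector: (-3.9925, 17.2310)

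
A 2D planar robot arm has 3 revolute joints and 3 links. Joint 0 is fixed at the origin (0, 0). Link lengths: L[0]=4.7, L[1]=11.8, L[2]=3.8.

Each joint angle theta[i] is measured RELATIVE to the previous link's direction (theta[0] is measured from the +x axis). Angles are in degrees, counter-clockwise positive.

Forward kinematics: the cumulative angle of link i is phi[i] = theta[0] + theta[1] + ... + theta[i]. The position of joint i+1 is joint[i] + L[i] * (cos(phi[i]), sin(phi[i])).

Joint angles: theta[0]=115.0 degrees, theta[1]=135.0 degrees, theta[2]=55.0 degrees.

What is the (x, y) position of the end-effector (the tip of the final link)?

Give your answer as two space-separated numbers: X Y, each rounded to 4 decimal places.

joint[0] = (0.0000, 0.0000)  (base)
link 0: phi[0] = 115 = 115 deg
  cos(115 deg) = -0.4226, sin(115 deg) = 0.9063
  joint[1] = (0.0000, 0.0000) + 4.7 * (-0.4226, 0.9063) = (0.0000 + -1.9863, 0.0000 + 4.2596) = (-1.9863, 4.2596)
link 1: phi[1] = 115 + 135 = 250 deg
  cos(250 deg) = -0.3420, sin(250 deg) = -0.9397
  joint[2] = (-1.9863, 4.2596) + 11.8 * (-0.3420, -0.9397) = (-1.9863 + -4.0358, 4.2596 + -11.0884) = (-6.0221, -6.8287)
link 2: phi[2] = 115 + 135 + 55 = 305 deg
  cos(305 deg) = 0.5736, sin(305 deg) = -0.8192
  joint[3] = (-6.0221, -6.8287) + 3.8 * (0.5736, -0.8192) = (-6.0221 + 2.1796, -6.8287 + -3.1128) = (-3.8426, -9.9415)
End effector: (-3.8426, -9.9415)

Answer: -3.8426 -9.9415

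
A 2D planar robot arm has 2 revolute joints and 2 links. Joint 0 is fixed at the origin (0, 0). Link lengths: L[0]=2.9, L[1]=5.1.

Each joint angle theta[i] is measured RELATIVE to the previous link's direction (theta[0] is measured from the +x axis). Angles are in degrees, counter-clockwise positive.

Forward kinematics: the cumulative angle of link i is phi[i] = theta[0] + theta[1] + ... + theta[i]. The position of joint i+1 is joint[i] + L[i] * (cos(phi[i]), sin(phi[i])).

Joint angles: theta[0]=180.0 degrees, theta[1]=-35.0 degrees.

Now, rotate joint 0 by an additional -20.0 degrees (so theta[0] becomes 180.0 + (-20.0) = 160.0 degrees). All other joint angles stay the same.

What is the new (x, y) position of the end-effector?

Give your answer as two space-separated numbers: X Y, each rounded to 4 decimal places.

joint[0] = (0.0000, 0.0000)  (base)
link 0: phi[0] = 160 = 160 deg
  cos(160 deg) = -0.9397, sin(160 deg) = 0.3420
  joint[1] = (0.0000, 0.0000) + 2.9 * (-0.9397, 0.3420) = (0.0000 + -2.7251, 0.0000 + 0.9919) = (-2.7251, 0.9919)
link 1: phi[1] = 160 + -35 = 125 deg
  cos(125 deg) = -0.5736, sin(125 deg) = 0.8192
  joint[2] = (-2.7251, 0.9919) + 5.1 * (-0.5736, 0.8192) = (-2.7251 + -2.9252, 0.9919 + 4.1777) = (-5.6503, 5.1695)
End effector: (-5.6503, 5.1695)

Answer: -5.6503 5.1695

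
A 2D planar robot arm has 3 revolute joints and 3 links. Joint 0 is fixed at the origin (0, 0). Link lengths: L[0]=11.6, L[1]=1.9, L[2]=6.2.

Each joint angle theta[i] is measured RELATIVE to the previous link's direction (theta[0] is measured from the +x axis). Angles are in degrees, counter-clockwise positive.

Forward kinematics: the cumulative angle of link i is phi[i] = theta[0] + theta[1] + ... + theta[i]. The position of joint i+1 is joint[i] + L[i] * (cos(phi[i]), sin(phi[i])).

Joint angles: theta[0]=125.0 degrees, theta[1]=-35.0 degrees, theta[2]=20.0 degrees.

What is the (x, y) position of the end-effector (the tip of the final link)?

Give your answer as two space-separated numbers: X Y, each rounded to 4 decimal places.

joint[0] = (0.0000, 0.0000)  (base)
link 0: phi[0] = 125 = 125 deg
  cos(125 deg) = -0.5736, sin(125 deg) = 0.8192
  joint[1] = (0.0000, 0.0000) + 11.6 * (-0.5736, 0.8192) = (0.0000 + -6.6535, 0.0000 + 9.5022) = (-6.6535, 9.5022)
link 1: phi[1] = 125 + -35 = 90 deg
  cos(90 deg) = 0.0000, sin(90 deg) = 1.0000
  joint[2] = (-6.6535, 9.5022) + 1.9 * (0.0000, 1.0000) = (-6.6535 + 0.0000, 9.5022 + 1.9000) = (-6.6535, 11.4022)
link 2: phi[2] = 125 + -35 + 20 = 110 deg
  cos(110 deg) = -0.3420, sin(110 deg) = 0.9397
  joint[3] = (-6.6535, 11.4022) + 6.2 * (-0.3420, 0.9397) = (-6.6535 + -2.1205, 11.4022 + 5.8261) = (-8.7740, 17.2283)
End effector: (-8.7740, 17.2283)

Answer: -8.7740 17.2283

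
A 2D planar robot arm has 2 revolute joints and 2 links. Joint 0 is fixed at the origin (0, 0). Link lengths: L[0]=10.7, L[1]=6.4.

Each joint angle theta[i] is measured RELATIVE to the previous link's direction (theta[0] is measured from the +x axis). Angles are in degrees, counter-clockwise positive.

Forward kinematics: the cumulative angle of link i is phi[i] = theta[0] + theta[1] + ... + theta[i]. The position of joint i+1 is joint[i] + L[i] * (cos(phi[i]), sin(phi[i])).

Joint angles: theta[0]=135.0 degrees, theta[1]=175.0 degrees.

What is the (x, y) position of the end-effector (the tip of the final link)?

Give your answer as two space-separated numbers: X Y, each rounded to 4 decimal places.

joint[0] = (0.0000, 0.0000)  (base)
link 0: phi[0] = 135 = 135 deg
  cos(135 deg) = -0.7071, sin(135 deg) = 0.7071
  joint[1] = (0.0000, 0.0000) + 10.7 * (-0.7071, 0.7071) = (0.0000 + -7.5660, 0.0000 + 7.5660) = (-7.5660, 7.5660)
link 1: phi[1] = 135 + 175 = 310 deg
  cos(310 deg) = 0.6428, sin(310 deg) = -0.7660
  joint[2] = (-7.5660, 7.5660) + 6.4 * (0.6428, -0.7660) = (-7.5660 + 4.1138, 7.5660 + -4.9027) = (-3.4522, 2.6634)
End effector: (-3.4522, 2.6634)

Answer: -3.4522 2.6634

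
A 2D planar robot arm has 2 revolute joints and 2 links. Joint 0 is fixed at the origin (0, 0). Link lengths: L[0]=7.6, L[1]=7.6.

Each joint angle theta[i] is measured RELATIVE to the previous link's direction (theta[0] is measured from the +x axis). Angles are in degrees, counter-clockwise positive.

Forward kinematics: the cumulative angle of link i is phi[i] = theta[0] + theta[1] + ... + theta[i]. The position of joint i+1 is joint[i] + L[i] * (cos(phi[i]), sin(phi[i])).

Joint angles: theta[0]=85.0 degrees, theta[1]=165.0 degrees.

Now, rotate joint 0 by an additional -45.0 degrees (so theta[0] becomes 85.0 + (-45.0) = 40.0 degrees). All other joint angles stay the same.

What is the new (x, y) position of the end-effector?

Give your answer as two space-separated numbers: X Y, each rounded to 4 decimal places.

joint[0] = (0.0000, 0.0000)  (base)
link 0: phi[0] = 40 = 40 deg
  cos(40 deg) = 0.7660, sin(40 deg) = 0.6428
  joint[1] = (0.0000, 0.0000) + 7.6 * (0.7660, 0.6428) = (0.0000 + 5.8219, 0.0000 + 4.8852) = (5.8219, 4.8852)
link 1: phi[1] = 40 + 165 = 205 deg
  cos(205 deg) = -0.9063, sin(205 deg) = -0.4226
  joint[2] = (5.8219, 4.8852) + 7.6 * (-0.9063, -0.4226) = (5.8219 + -6.8879, 4.8852 + -3.2119) = (-1.0660, 1.6733)
End effector: (-1.0660, 1.6733)

Answer: -1.0660 1.6733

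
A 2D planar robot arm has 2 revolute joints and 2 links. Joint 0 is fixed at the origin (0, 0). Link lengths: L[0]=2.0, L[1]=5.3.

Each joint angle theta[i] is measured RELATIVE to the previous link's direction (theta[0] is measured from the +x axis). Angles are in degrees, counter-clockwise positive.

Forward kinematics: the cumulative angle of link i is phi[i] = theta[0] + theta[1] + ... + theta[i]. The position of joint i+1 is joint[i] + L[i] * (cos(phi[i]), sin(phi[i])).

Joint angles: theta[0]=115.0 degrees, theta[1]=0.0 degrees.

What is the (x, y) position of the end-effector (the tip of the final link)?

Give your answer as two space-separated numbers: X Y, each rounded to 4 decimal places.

Answer: -3.0851 6.6160

Derivation:
joint[0] = (0.0000, 0.0000)  (base)
link 0: phi[0] = 115 = 115 deg
  cos(115 deg) = -0.4226, sin(115 deg) = 0.9063
  joint[1] = (0.0000, 0.0000) + 2 * (-0.4226, 0.9063) = (0.0000 + -0.8452, 0.0000 + 1.8126) = (-0.8452, 1.8126)
link 1: phi[1] = 115 + 0 = 115 deg
  cos(115 deg) = -0.4226, sin(115 deg) = 0.9063
  joint[2] = (-0.8452, 1.8126) + 5.3 * (-0.4226, 0.9063) = (-0.8452 + -2.2399, 1.8126 + 4.8034) = (-3.0851, 6.6160)
End effector: (-3.0851, 6.6160)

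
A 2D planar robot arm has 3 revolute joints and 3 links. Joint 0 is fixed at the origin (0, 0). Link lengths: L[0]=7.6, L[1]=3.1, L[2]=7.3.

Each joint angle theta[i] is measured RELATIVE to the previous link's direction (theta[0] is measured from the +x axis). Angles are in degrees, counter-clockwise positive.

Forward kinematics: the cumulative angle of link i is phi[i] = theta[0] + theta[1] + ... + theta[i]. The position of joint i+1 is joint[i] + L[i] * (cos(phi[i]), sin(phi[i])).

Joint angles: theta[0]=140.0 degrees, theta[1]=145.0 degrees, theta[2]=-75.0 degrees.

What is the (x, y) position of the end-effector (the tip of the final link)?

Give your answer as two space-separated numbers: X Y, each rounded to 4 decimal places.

joint[0] = (0.0000, 0.0000)  (base)
link 0: phi[0] = 140 = 140 deg
  cos(140 deg) = -0.7660, sin(140 deg) = 0.6428
  joint[1] = (0.0000, 0.0000) + 7.6 * (-0.7660, 0.6428) = (0.0000 + -5.8219, 0.0000 + 4.8852) = (-5.8219, 4.8852)
link 1: phi[1] = 140 + 145 = 285 deg
  cos(285 deg) = 0.2588, sin(285 deg) = -0.9659
  joint[2] = (-5.8219, 4.8852) + 3.1 * (0.2588, -0.9659) = (-5.8219 + 0.8023, 4.8852 + -2.9944) = (-5.0196, 1.8908)
link 2: phi[2] = 140 + 145 + -75 = 210 deg
  cos(210 deg) = -0.8660, sin(210 deg) = -0.5000
  joint[3] = (-5.0196, 1.8908) + 7.3 * (-0.8660, -0.5000) = (-5.0196 + -6.3220, 1.8908 + -3.6500) = (-11.3416, -1.7592)
End effector: (-11.3416, -1.7592)

Answer: -11.3416 -1.7592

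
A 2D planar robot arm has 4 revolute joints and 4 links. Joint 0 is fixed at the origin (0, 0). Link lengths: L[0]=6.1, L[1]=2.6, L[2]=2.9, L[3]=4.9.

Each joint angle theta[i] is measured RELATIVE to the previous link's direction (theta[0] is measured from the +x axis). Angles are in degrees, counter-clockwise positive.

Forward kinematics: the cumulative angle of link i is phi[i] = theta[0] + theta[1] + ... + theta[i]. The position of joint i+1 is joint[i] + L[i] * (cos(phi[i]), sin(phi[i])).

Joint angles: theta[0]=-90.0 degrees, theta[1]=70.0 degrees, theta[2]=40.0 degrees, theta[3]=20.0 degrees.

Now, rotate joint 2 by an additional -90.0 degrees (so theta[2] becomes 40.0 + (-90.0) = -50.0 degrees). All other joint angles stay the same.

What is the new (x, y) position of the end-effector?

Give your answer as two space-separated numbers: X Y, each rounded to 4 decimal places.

joint[0] = (0.0000, 0.0000)  (base)
link 0: phi[0] = -90 = -90 deg
  cos(-90 deg) = 0.0000, sin(-90 deg) = -1.0000
  joint[1] = (0.0000, 0.0000) + 6.1 * (0.0000, -1.0000) = (0.0000 + 0.0000, 0.0000 + -6.1000) = (0.0000, -6.1000)
link 1: phi[1] = -90 + 70 = -20 deg
  cos(-20 deg) = 0.9397, sin(-20 deg) = -0.3420
  joint[2] = (0.0000, -6.1000) + 2.6 * (0.9397, -0.3420) = (0.0000 + 2.4432, -6.1000 + -0.8893) = (2.4432, -6.9893)
link 2: phi[2] = -90 + 70 + -50 = -70 deg
  cos(-70 deg) = 0.3420, sin(-70 deg) = -0.9397
  joint[3] = (2.4432, -6.9893) + 2.9 * (0.3420, -0.9397) = (2.4432 + 0.9919, -6.9893 + -2.7251) = (3.4351, -9.7144)
link 3: phi[3] = -90 + 70 + -50 + 20 = -50 deg
  cos(-50 deg) = 0.6428, sin(-50 deg) = -0.7660
  joint[4] = (3.4351, -9.7144) + 4.9 * (0.6428, -0.7660) = (3.4351 + 3.1497, -9.7144 + -3.7536) = (6.5847, -13.4680)
End effector: (6.5847, -13.4680)

Answer: 6.5847 -13.4680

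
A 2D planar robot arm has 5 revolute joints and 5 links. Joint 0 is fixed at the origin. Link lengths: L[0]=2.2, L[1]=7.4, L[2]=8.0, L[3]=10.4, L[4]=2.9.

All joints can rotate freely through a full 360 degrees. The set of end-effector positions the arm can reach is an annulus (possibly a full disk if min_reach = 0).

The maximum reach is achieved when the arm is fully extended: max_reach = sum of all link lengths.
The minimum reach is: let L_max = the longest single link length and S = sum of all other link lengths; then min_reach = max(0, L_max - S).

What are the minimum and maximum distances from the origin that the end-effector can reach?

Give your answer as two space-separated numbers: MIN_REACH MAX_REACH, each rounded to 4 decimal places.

Answer: 0.0000 30.9000

Derivation:
Link lengths: [2.2, 7.4, 8.0, 10.4, 2.9]
max_reach = 2.2 + 7.4 + 8 + 10.4 + 2.9 = 30.9
L_max = max([2.2, 7.4, 8.0, 10.4, 2.9]) = 10.4
S (sum of others) = 30.9 - 10.4 = 20.5
min_reach = max(0, 10.4 - 20.5) = max(0, -10.1) = 0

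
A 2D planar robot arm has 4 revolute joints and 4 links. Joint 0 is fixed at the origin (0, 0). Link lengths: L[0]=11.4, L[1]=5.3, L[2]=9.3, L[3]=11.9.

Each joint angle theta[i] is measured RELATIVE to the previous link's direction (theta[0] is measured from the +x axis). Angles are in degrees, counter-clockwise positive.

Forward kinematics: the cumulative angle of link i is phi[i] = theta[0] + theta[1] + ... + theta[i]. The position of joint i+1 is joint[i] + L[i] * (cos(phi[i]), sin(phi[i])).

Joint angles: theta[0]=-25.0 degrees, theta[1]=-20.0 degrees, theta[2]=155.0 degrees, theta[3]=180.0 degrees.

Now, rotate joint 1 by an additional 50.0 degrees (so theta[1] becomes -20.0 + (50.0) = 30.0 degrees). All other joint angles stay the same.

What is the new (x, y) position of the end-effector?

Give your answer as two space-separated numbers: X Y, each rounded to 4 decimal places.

joint[0] = (0.0000, 0.0000)  (base)
link 0: phi[0] = -25 = -25 deg
  cos(-25 deg) = 0.9063, sin(-25 deg) = -0.4226
  joint[1] = (0.0000, 0.0000) + 11.4 * (0.9063, -0.4226) = (0.0000 + 10.3319, 0.0000 + -4.8178) = (10.3319, -4.8178)
link 1: phi[1] = -25 + 30 = 5 deg
  cos(5 deg) = 0.9962, sin(5 deg) = 0.0872
  joint[2] = (10.3319, -4.8178) + 5.3 * (0.9962, 0.0872) = (10.3319 + 5.2798, -4.8178 + 0.4619) = (15.6117, -4.3559)
link 2: phi[2] = -25 + 30 + 155 = 160 deg
  cos(160 deg) = -0.9397, sin(160 deg) = 0.3420
  joint[3] = (15.6117, -4.3559) + 9.3 * (-0.9397, 0.3420) = (15.6117 + -8.7391, -4.3559 + 3.1808) = (6.8726, -1.1751)
link 3: phi[3] = -25 + 30 + 155 + 180 = 340 deg
  cos(340 deg) = 0.9397, sin(340 deg) = -0.3420
  joint[4] = (6.8726, -1.1751) + 11.9 * (0.9397, -0.3420) = (6.8726 + 11.1823, -1.1751 + -4.0700) = (18.0549, -5.2452)
End effector: (18.0549, -5.2452)

Answer: 18.0549 -5.2452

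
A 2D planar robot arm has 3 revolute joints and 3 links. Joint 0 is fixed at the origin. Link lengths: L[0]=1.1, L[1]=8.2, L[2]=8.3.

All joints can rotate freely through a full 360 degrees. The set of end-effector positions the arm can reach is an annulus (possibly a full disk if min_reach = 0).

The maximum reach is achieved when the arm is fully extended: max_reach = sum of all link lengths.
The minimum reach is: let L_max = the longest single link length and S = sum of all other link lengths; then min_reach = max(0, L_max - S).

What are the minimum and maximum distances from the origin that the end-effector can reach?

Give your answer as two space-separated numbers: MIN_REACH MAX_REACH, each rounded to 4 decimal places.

Link lengths: [1.1, 8.2, 8.3]
max_reach = 1.1 + 8.2 + 8.3 = 17.6
L_max = max([1.1, 8.2, 8.3]) = 8.3
S (sum of others) = 17.6 - 8.3 = 9.3
min_reach = max(0, 8.3 - 9.3) = max(0, -1) = 0

Answer: 0.0000 17.6000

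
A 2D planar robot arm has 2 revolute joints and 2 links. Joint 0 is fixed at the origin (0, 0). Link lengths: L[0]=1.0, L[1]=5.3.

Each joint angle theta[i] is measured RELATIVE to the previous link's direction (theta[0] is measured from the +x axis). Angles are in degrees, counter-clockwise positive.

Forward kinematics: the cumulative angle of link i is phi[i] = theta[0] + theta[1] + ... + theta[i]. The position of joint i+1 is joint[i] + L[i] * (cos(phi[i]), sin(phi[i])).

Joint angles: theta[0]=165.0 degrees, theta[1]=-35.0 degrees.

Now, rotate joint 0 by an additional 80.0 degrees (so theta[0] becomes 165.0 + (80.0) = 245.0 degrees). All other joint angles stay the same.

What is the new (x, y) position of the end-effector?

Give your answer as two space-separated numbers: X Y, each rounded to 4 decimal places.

Answer: -5.0126 -3.5563

Derivation:
joint[0] = (0.0000, 0.0000)  (base)
link 0: phi[0] = 245 = 245 deg
  cos(245 deg) = -0.4226, sin(245 deg) = -0.9063
  joint[1] = (0.0000, 0.0000) + 1 * (-0.4226, -0.9063) = (0.0000 + -0.4226, 0.0000 + -0.9063) = (-0.4226, -0.9063)
link 1: phi[1] = 245 + -35 = 210 deg
  cos(210 deg) = -0.8660, sin(210 deg) = -0.5000
  joint[2] = (-0.4226, -0.9063) + 5.3 * (-0.8660, -0.5000) = (-0.4226 + -4.5899, -0.9063 + -2.6500) = (-5.0126, -3.5563)
End effector: (-5.0126, -3.5563)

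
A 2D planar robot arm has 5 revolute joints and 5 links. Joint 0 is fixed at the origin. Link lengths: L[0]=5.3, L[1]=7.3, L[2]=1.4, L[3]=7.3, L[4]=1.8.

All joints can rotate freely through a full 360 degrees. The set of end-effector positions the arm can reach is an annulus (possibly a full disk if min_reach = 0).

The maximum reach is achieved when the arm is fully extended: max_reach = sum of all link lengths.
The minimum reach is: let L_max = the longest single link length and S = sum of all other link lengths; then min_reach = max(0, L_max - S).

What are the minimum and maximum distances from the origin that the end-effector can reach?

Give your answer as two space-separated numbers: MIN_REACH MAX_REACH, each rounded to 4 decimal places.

Link lengths: [5.3, 7.3, 1.4, 7.3, 1.8]
max_reach = 5.3 + 7.3 + 1.4 + 7.3 + 1.8 = 23.1
L_max = max([5.3, 7.3, 1.4, 7.3, 1.8]) = 7.3
S (sum of others) = 23.1 - 7.3 = 15.8
min_reach = max(0, 7.3 - 15.8) = max(0, -8.5) = 0

Answer: 0.0000 23.1000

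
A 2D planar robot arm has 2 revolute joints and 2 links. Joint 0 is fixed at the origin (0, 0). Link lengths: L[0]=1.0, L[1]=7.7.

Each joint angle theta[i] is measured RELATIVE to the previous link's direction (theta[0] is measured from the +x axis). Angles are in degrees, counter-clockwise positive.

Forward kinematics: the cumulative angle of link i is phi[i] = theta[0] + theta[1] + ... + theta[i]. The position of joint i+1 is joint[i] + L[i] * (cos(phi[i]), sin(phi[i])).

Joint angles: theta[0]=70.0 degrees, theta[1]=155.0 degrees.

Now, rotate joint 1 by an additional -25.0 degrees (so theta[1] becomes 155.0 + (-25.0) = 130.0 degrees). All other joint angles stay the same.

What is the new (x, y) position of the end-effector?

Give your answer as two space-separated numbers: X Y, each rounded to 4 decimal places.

Answer: -6.8936 -1.6939

Derivation:
joint[0] = (0.0000, 0.0000)  (base)
link 0: phi[0] = 70 = 70 deg
  cos(70 deg) = 0.3420, sin(70 deg) = 0.9397
  joint[1] = (0.0000, 0.0000) + 1 * (0.3420, 0.9397) = (0.0000 + 0.3420, 0.0000 + 0.9397) = (0.3420, 0.9397)
link 1: phi[1] = 70 + 130 = 200 deg
  cos(200 deg) = -0.9397, sin(200 deg) = -0.3420
  joint[2] = (0.3420, 0.9397) + 7.7 * (-0.9397, -0.3420) = (0.3420 + -7.2356, 0.9397 + -2.6336) = (-6.8936, -1.6939)
End effector: (-6.8936, -1.6939)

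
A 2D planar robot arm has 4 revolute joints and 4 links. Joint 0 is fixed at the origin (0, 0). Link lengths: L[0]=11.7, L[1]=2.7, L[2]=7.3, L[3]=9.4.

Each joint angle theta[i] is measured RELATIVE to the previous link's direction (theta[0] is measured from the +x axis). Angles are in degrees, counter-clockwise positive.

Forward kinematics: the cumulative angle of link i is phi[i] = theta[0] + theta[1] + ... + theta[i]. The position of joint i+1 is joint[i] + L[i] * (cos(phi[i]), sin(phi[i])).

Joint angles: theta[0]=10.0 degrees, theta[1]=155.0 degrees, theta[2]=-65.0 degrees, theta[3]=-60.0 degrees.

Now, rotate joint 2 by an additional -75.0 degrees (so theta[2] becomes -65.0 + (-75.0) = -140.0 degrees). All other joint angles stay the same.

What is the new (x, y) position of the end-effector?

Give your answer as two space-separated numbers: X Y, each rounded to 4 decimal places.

joint[0] = (0.0000, 0.0000)  (base)
link 0: phi[0] = 10 = 10 deg
  cos(10 deg) = 0.9848, sin(10 deg) = 0.1736
  joint[1] = (0.0000, 0.0000) + 11.7 * (0.9848, 0.1736) = (0.0000 + 11.5223, 0.0000 + 2.0317) = (11.5223, 2.0317)
link 1: phi[1] = 10 + 155 = 165 deg
  cos(165 deg) = -0.9659, sin(165 deg) = 0.2588
  joint[2] = (11.5223, 2.0317) + 2.7 * (-0.9659, 0.2588) = (11.5223 + -2.6080, 2.0317 + 0.6988) = (8.9143, 2.7305)
link 2: phi[2] = 10 + 155 + -140 = 25 deg
  cos(25 deg) = 0.9063, sin(25 deg) = 0.4226
  joint[3] = (8.9143, 2.7305) + 7.3 * (0.9063, 0.4226) = (8.9143 + 6.6160, 2.7305 + 3.0851) = (15.5303, 5.8156)
link 3: phi[3] = 10 + 155 + -140 + -60 = -35 deg
  cos(-35 deg) = 0.8192, sin(-35 deg) = -0.5736
  joint[4] = (15.5303, 5.8156) + 9.4 * (0.8192, -0.5736) = (15.5303 + 7.7000, 5.8156 + -5.3916) = (23.2303, 0.4240)
End effector: (23.2303, 0.4240)

Answer: 23.2303 0.4240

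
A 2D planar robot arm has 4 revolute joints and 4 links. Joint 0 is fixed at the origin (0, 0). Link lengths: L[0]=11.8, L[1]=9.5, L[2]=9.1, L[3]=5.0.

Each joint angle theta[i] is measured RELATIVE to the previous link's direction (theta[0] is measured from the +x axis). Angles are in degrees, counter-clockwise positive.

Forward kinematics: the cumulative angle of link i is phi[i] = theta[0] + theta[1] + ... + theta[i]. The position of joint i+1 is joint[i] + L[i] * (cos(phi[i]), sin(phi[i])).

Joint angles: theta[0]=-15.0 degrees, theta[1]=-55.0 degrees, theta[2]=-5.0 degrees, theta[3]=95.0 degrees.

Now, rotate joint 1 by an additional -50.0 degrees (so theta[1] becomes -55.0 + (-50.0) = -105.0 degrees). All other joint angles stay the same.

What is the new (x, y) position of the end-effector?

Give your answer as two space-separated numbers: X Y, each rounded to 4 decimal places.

joint[0] = (0.0000, 0.0000)  (base)
link 0: phi[0] = -15 = -15 deg
  cos(-15 deg) = 0.9659, sin(-15 deg) = -0.2588
  joint[1] = (0.0000, 0.0000) + 11.8 * (0.9659, -0.2588) = (0.0000 + 11.3979, 0.0000 + -3.0541) = (11.3979, -3.0541)
link 1: phi[1] = -15 + -105 = -120 deg
  cos(-120 deg) = -0.5000, sin(-120 deg) = -0.8660
  joint[2] = (11.3979, -3.0541) + 9.5 * (-0.5000, -0.8660) = (11.3979 + -4.7500, -3.0541 + -8.2272) = (6.6479, -11.2813)
link 2: phi[2] = -15 + -105 + -5 = -125 deg
  cos(-125 deg) = -0.5736, sin(-125 deg) = -0.8192
  joint[3] = (6.6479, -11.2813) + 9.1 * (-0.5736, -0.8192) = (6.6479 + -5.2195, -11.2813 + -7.4543) = (1.4284, -18.7356)
link 3: phi[3] = -15 + -105 + -5 + 95 = -30 deg
  cos(-30 deg) = 0.8660, sin(-30 deg) = -0.5000
  joint[4] = (1.4284, -18.7356) + 5 * (0.8660, -0.5000) = (1.4284 + 4.3301, -18.7356 + -2.5000) = (5.7585, -21.2356)
End effector: (5.7585, -21.2356)

Answer: 5.7585 -21.2356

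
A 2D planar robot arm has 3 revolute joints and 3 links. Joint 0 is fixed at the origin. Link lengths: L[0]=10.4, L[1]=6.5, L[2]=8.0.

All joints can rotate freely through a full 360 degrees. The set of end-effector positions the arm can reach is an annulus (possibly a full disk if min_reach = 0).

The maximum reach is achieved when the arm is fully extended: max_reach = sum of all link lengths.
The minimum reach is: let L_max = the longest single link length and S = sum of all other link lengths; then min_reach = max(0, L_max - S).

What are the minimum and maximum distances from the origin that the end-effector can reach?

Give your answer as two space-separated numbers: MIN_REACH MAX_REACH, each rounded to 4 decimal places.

Link lengths: [10.4, 6.5, 8.0]
max_reach = 10.4 + 6.5 + 8 = 24.9
L_max = max([10.4, 6.5, 8.0]) = 10.4
S (sum of others) = 24.9 - 10.4 = 14.5
min_reach = max(0, 10.4 - 14.5) = max(0, -4.1) = 0

Answer: 0.0000 24.9000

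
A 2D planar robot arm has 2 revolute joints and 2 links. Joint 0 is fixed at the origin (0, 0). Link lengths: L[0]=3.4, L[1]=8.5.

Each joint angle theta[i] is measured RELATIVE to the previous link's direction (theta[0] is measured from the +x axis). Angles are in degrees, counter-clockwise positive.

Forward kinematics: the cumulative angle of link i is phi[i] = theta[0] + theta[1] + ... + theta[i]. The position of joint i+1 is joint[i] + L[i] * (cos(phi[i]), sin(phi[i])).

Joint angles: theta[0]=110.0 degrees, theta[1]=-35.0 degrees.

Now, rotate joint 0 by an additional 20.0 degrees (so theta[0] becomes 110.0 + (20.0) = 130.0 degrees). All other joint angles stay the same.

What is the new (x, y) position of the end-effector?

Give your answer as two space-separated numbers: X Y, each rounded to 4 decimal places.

joint[0] = (0.0000, 0.0000)  (base)
link 0: phi[0] = 130 = 130 deg
  cos(130 deg) = -0.6428, sin(130 deg) = 0.7660
  joint[1] = (0.0000, 0.0000) + 3.4 * (-0.6428, 0.7660) = (0.0000 + -2.1855, 0.0000 + 2.6046) = (-2.1855, 2.6046)
link 1: phi[1] = 130 + -35 = 95 deg
  cos(95 deg) = -0.0872, sin(95 deg) = 0.9962
  joint[2] = (-2.1855, 2.6046) + 8.5 * (-0.0872, 0.9962) = (-2.1855 + -0.7408, 2.6046 + 8.4677) = (-2.9263, 11.0722)
End effector: (-2.9263, 11.0722)

Answer: -2.9263 11.0722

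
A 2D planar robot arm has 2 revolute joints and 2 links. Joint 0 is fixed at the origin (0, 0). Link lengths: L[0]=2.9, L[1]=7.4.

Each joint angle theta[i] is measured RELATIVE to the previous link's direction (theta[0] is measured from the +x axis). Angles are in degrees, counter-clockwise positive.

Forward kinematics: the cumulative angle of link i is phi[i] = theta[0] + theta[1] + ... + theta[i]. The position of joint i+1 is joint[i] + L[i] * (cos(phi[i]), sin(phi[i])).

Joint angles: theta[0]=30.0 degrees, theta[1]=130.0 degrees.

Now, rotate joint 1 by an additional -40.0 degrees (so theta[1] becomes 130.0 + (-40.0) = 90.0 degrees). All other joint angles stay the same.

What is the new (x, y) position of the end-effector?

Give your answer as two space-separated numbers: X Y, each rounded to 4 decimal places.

joint[0] = (0.0000, 0.0000)  (base)
link 0: phi[0] = 30 = 30 deg
  cos(30 deg) = 0.8660, sin(30 deg) = 0.5000
  joint[1] = (0.0000, 0.0000) + 2.9 * (0.8660, 0.5000) = (0.0000 + 2.5115, 0.0000 + 1.4500) = (2.5115, 1.4500)
link 1: phi[1] = 30 + 90 = 120 deg
  cos(120 deg) = -0.5000, sin(120 deg) = 0.8660
  joint[2] = (2.5115, 1.4500) + 7.4 * (-0.5000, 0.8660) = (2.5115 + -3.7000, 1.4500 + 6.4086) = (-1.1885, 7.8586)
End effector: (-1.1885, 7.8586)

Answer: -1.1885 7.8586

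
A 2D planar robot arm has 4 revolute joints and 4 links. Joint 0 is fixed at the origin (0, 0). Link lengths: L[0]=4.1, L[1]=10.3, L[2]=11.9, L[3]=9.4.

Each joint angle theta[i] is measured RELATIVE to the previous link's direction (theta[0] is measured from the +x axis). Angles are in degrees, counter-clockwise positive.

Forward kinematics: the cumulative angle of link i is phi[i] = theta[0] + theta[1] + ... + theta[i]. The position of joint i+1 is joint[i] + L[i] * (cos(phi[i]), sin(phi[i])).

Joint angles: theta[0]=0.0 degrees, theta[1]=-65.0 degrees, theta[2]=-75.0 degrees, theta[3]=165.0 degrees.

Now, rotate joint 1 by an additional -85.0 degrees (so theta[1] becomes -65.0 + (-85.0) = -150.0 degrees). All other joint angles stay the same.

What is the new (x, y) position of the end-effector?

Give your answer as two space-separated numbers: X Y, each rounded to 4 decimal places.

joint[0] = (0.0000, 0.0000)  (base)
link 0: phi[0] = 0 = 0 deg
  cos(0 deg) = 1.0000, sin(0 deg) = 0.0000
  joint[1] = (0.0000, 0.0000) + 4.1 * (1.0000, 0.0000) = (0.0000 + 4.1000, 0.0000 + 0.0000) = (4.1000, 0.0000)
link 1: phi[1] = 0 + -150 = -150 deg
  cos(-150 deg) = -0.8660, sin(-150 deg) = -0.5000
  joint[2] = (4.1000, 0.0000) + 10.3 * (-0.8660, -0.5000) = (4.1000 + -8.9201, 0.0000 + -5.1500) = (-4.8201, -5.1500)
link 2: phi[2] = 0 + -150 + -75 = -225 deg
  cos(-225 deg) = -0.7071, sin(-225 deg) = 0.7071
  joint[3] = (-4.8201, -5.1500) + 11.9 * (-0.7071, 0.7071) = (-4.8201 + -8.4146, -5.1500 + 8.4146) = (-13.2346, 3.2646)
link 3: phi[3] = 0 + -150 + -75 + 165 = -60 deg
  cos(-60 deg) = 0.5000, sin(-60 deg) = -0.8660
  joint[4] = (-13.2346, 3.2646) + 9.4 * (0.5000, -0.8660) = (-13.2346 + 4.7000, 3.2646 + -8.1406) = (-8.5346, -4.8761)
End effector: (-8.5346, -4.8761)

Answer: -8.5346 -4.8761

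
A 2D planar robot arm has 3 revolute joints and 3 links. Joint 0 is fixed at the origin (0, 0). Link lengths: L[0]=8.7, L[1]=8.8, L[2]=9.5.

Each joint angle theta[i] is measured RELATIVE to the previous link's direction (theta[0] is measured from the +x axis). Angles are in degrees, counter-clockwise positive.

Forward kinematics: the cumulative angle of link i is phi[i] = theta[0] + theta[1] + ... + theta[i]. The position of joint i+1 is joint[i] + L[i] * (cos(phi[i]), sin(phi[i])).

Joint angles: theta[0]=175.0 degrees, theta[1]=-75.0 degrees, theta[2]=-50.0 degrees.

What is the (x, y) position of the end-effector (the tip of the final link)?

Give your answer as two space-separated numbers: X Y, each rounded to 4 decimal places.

joint[0] = (0.0000, 0.0000)  (base)
link 0: phi[0] = 175 = 175 deg
  cos(175 deg) = -0.9962, sin(175 deg) = 0.0872
  joint[1] = (0.0000, 0.0000) + 8.7 * (-0.9962, 0.0872) = (0.0000 + -8.6669, 0.0000 + 0.7583) = (-8.6669, 0.7583)
link 1: phi[1] = 175 + -75 = 100 deg
  cos(100 deg) = -0.1736, sin(100 deg) = 0.9848
  joint[2] = (-8.6669, 0.7583) + 8.8 * (-0.1736, 0.9848) = (-8.6669 + -1.5281, 0.7583 + 8.6663) = (-10.1950, 9.4246)
link 2: phi[2] = 175 + -75 + -50 = 50 deg
  cos(50 deg) = 0.6428, sin(50 deg) = 0.7660
  joint[3] = (-10.1950, 9.4246) + 9.5 * (0.6428, 0.7660) = (-10.1950 + 6.1065, 9.4246 + 7.2774) = (-4.0885, 16.7020)
End effector: (-4.0885, 16.7020)

Answer: -4.0885 16.7020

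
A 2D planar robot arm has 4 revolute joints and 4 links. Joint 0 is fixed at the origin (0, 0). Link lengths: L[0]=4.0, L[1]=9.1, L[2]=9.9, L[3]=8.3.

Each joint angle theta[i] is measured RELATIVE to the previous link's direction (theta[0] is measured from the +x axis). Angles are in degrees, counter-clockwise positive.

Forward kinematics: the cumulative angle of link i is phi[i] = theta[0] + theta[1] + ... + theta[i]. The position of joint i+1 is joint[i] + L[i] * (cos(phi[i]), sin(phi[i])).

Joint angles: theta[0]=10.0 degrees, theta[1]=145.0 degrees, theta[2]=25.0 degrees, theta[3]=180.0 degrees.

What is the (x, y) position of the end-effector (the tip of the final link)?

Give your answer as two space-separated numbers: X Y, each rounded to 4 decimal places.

joint[0] = (0.0000, 0.0000)  (base)
link 0: phi[0] = 10 = 10 deg
  cos(10 deg) = 0.9848, sin(10 deg) = 0.1736
  joint[1] = (0.0000, 0.0000) + 4 * (0.9848, 0.1736) = (0.0000 + 3.9392, 0.0000 + 0.6946) = (3.9392, 0.6946)
link 1: phi[1] = 10 + 145 = 155 deg
  cos(155 deg) = -0.9063, sin(155 deg) = 0.4226
  joint[2] = (3.9392, 0.6946) + 9.1 * (-0.9063, 0.4226) = (3.9392 + -8.2474, 0.6946 + 3.8458) = (-4.3082, 4.5404)
link 2: phi[2] = 10 + 145 + 25 = 180 deg
  cos(180 deg) = -1.0000, sin(180 deg) = 0.0000
  joint[3] = (-4.3082, 4.5404) + 9.9 * (-1.0000, 0.0000) = (-4.3082 + -9.9000, 4.5404 + 0.0000) = (-14.2082, 4.5404)
link 3: phi[3] = 10 + 145 + 25 + 180 = 360 deg
  cos(360 deg) = 1.0000, sin(360 deg) = -0.0000
  joint[4] = (-14.2082, 4.5404) + 8.3 * (1.0000, -0.0000) = (-14.2082 + 8.3000, 4.5404 + -0.0000) = (-5.9082, 4.5404)
End effector: (-5.9082, 4.5404)

Answer: -5.9082 4.5404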